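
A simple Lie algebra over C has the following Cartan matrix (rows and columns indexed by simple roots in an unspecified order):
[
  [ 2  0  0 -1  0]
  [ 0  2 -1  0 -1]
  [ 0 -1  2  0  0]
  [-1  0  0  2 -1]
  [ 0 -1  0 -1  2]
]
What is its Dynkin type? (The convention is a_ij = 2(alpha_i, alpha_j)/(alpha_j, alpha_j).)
The matrix has rank 5 with 2's on the diagonal. Reading the off-diagonal entries as Dynkin edges (a single edge where a_ij = a_ji = -1; a double or triple edge where a_ij * a_ji = 2 or 3), the diagram is a chain of 5 nodes with single edges (A_5). One simple-root ordering that puts it in standard form is (alpha_1, alpha_4, alpha_5, alpha_2, alpha_3). So the algebra is type A_5, i.e. sl(6).

type A_5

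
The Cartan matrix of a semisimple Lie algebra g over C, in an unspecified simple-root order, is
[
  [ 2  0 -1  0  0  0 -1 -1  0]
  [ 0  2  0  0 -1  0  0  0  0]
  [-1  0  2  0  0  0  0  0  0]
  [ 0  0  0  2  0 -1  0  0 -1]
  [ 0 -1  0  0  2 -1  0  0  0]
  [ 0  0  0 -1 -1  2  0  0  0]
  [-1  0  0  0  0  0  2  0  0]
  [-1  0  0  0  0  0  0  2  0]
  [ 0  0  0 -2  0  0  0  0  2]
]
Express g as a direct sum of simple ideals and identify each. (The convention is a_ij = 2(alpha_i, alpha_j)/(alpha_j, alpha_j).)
The diagram associated to this matrix has two connected components: the simple roots {alpha_2, alpha_4, alpha_5, alpha_6, alpha_9} form a chain of 5 nodes with a double edge at one end; the terminal node there is the unique long simple root (C_5), and {alpha_1, alpha_3, alpha_7, alpha_8} form a chain of 2 nodes with a fork of two nodes at one end (D_4). A semisimple Lie algebra decomposes uniquely as the direct sum of simple ideals, one per connected component of its Dynkin diagram, so g ≅ C_5 ⊕ D_4 (dimension 55 + 28 = 83).

C5 + D4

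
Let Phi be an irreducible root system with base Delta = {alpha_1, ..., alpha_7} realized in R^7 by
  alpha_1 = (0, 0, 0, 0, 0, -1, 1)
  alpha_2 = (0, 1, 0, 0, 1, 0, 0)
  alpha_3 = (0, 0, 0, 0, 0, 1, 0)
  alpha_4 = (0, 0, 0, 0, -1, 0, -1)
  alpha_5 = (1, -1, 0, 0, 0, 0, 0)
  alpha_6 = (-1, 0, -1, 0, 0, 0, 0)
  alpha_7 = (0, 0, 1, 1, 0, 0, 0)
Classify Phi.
Compute the Cartan integers a_ij = 2(alpha_i, alpha_j)/(alpha_j, alpha_j); the resulting 7x7 Cartan matrix is
[[2, 0, -2, -1, 0, 0, 0], [0, 2, 0, -1, -1, 0, 0], [-1, 0, 2, 0, 0, 0, 0], [-1, -1, 0, 2, 0, 0, 0], [0, -1, 0, 0, 2, -1, 0], [0, 0, 0, 0, -1, 2, -1], [0, 0, 0, 0, 0, -1, 2]].
The roots have two lengths (squared-length ratio 2:1); the short ones are alpha_{3}. The associated Dynkin diagram is a chain of 7 nodes with a double edge at one end; the terminal node there is the unique short simple root (B_7), so the type is B_7 (the algebra so(15)).

B7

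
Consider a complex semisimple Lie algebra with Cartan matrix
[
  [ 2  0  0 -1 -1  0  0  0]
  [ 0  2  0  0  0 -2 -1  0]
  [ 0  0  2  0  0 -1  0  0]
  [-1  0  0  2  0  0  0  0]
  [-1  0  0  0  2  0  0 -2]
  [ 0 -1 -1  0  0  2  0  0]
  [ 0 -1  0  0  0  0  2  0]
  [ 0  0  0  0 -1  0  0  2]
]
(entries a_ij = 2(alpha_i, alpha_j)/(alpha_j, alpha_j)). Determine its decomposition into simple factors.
type B_4 ⊕ type F_4

The diagram associated to this matrix has two connected components: the simple roots {alpha_1, alpha_4, alpha_5, alpha_8} form a chain of 4 nodes with a double edge at one end; the terminal node there is the unique short simple root (B_4), and {alpha_2, alpha_3, alpha_6, alpha_7} form a chain of 4 nodes with a double edge between the middle two (F_4). A semisimple Lie algebra decomposes uniquely as the direct sum of simple ideals, one per connected component of its Dynkin diagram, so g ≅ B_4 ⊕ F_4 (dimension 36 + 52 = 88).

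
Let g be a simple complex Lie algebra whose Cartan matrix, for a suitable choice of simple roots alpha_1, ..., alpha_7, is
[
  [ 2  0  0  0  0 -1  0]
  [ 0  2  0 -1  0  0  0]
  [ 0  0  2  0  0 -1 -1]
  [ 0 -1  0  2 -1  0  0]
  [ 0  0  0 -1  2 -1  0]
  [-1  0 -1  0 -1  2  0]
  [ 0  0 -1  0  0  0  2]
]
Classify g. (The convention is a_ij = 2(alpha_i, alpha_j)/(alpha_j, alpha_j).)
The matrix has rank 7 with 2's on the diagonal. Reading the off-diagonal entries as Dynkin edges (a single edge where a_ij = a_ji = -1; a double or triple edge where a_ij * a_ji = 2 or 3), the diagram is a chain of 6 nodes with one extra node attached to the third node from one end (E_7). One simple-root ordering that puts it in standard form is (alpha_7, alpha_1, alpha_3, alpha_6, alpha_5, alpha_4, alpha_2). So the algebra is type E_7.

E_7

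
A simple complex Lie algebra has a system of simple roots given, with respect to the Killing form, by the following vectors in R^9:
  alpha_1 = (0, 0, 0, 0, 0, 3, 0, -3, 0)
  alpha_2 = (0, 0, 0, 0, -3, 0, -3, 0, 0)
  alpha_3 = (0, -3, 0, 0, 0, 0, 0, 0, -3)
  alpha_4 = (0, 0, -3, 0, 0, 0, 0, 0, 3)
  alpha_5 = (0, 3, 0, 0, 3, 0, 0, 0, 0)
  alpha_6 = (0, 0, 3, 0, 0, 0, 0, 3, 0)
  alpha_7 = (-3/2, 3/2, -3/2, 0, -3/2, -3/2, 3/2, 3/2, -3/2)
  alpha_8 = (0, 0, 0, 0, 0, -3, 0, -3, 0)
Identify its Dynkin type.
Compute the Cartan integers a_ij = 2(alpha_i, alpha_j)/(alpha_j, alpha_j); the resulting 8x8 Cartan matrix is
[[2, 0, 0, 0, 0, -1, -1, 0], [0, 2, 0, 0, -1, 0, 0, 0], [0, 0, 2, -1, -1, 0, 0, 0], [0, 0, -1, 2, 0, -1, 0, 0], [0, -1, -1, 0, 2, 0, 0, 0], [-1, 0, 0, -1, 0, 2, 0, -1], [-1, 0, 0, 0, 0, 0, 2, 0], [0, 0, 0, 0, 0, -1, 0, 2]].
All simple roots have the same length, so the diagram is simply laced. The associated Dynkin diagram is a chain of 7 nodes with one extra node attached to the third node from one end (E_8), so the type is E_8.

E_8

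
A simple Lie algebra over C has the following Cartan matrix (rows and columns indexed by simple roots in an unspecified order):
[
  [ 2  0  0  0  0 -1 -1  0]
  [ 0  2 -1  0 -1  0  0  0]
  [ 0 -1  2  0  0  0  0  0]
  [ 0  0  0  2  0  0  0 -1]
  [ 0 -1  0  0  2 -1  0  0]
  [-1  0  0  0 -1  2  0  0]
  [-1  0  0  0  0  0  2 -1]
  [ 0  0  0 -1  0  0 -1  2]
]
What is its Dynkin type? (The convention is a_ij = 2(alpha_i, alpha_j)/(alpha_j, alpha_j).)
The matrix has rank 8 with 2's on the diagonal. Reading the off-diagonal entries as Dynkin edges (a single edge where a_ij = a_ji = -1; a double or triple edge where a_ij * a_ji = 2 or 3), the diagram is a chain of 8 nodes with single edges (A_8). One simple-root ordering that puts it in standard form is (alpha_4, alpha_8, alpha_7, alpha_1, alpha_6, alpha_5, alpha_2, alpha_3). So the algebra is type A_8, i.e. sl(9).

A_8 (sl(9))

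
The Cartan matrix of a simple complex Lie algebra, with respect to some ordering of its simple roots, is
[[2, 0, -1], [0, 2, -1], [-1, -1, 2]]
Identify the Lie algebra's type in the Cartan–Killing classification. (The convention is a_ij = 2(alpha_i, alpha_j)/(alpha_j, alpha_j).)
The matrix has rank 3 with 2's on the diagonal. Reading the off-diagonal entries as Dynkin edges (a single edge where a_ij = a_ji = -1; a double or triple edge where a_ij * a_ji = 2 or 3), the diagram is a chain of 3 nodes with single edges (A_3). One simple-root ordering that puts it in standard form is (alpha_2, alpha_3, alpha_1). So the algebra is type A_3, i.e. sl(4).

A_3 (sl(4))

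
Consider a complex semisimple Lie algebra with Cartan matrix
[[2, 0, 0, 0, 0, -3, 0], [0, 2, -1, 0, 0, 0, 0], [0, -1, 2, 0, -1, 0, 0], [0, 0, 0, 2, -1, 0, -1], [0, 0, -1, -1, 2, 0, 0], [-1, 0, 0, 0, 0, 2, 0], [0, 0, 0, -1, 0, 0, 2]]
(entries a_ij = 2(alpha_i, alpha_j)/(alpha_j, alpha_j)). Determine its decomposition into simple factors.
A_5 + G_2

The diagram associated to this matrix has two connected components: the simple roots {alpha_2, alpha_3, alpha_4, alpha_5, alpha_7} form a chain of 5 nodes with single edges (A_5), and {alpha_1, alpha_6} form two nodes joined by a triple edge (G_2). A semisimple Lie algebra decomposes uniquely as the direct sum of simple ideals, one per connected component of its Dynkin diagram, so g ≅ A_5 ⊕ G_2 (dimension 35 + 14 = 49).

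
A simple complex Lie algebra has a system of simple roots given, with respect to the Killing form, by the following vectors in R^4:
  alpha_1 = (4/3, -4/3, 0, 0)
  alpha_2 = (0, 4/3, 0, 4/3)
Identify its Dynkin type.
type A_2

Compute the Cartan integers a_ij = 2(alpha_i, alpha_j)/(alpha_j, alpha_j); the resulting 2x2 Cartan matrix is
[[2, -1], [-1, 2]].
All simple roots have the same length, so the diagram is simply laced. The associated Dynkin diagram is a chain of 2 nodes with single edges (A_2), so the type is A_2 (the algebra sl(3)).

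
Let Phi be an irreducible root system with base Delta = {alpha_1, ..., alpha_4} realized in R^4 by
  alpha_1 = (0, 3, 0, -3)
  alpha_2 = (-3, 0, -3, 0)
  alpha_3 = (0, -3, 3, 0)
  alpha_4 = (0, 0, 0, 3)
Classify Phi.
Compute the Cartan integers a_ij = 2(alpha_i, alpha_j)/(alpha_j, alpha_j); the resulting 4x4 Cartan matrix is
[[2, 0, -1, -2], [0, 2, -1, 0], [-1, -1, 2, 0], [-1, 0, 0, 2]].
The roots have two lengths (squared-length ratio 2:1); the short ones are alpha_{4}. The associated Dynkin diagram is a chain of 4 nodes with a double edge at one end; the terminal node there is the unique short simple root (B_4), so the type is B_4 (the algebra so(9)).

type B_4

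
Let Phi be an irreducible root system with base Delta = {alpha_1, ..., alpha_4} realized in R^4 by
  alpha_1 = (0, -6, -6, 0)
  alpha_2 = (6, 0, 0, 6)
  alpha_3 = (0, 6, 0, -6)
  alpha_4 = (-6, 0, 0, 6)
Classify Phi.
type D_4

Compute the Cartan integers a_ij = 2(alpha_i, alpha_j)/(alpha_j, alpha_j); the resulting 4x4 Cartan matrix is
[[2, 0, -1, 0], [0, 2, -1, 0], [-1, -1, 2, -1], [0, 0, -1, 2]].
All simple roots have the same length, so the diagram is simply laced. The associated Dynkin diagram is a chain of 2 nodes with a fork of two nodes at one end (D_4), so the type is D_4 (the algebra so(8)).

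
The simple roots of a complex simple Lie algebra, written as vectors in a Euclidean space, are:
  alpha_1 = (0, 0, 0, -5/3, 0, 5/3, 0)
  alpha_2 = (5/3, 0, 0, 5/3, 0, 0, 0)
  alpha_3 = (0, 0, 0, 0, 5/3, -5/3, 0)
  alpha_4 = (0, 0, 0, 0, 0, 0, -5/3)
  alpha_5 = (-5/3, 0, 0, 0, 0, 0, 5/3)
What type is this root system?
Compute the Cartan integers a_ij = 2(alpha_i, alpha_j)/(alpha_j, alpha_j); the resulting 5x5 Cartan matrix is
[[2, -1, -1, 0, 0], [-1, 2, 0, 0, -1], [-1, 0, 2, 0, 0], [0, 0, 0, 2, -1], [0, -1, 0, -2, 2]].
The roots have two lengths (squared-length ratio 2:1); the short ones are alpha_{4}. The associated Dynkin diagram is a chain of 5 nodes with a double edge at one end; the terminal node there is the unique short simple root (B_5), so the type is B_5 (the algebra so(11)).

B5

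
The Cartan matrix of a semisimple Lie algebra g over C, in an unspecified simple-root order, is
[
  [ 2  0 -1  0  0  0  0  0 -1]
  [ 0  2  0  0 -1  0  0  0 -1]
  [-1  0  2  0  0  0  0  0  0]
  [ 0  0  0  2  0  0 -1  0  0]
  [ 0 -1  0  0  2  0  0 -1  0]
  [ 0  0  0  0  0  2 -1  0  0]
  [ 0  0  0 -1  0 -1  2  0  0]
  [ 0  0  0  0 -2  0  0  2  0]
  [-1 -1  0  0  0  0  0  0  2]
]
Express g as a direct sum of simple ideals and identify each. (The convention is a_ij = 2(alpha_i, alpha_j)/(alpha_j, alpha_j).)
The diagram associated to this matrix has two connected components: the simple roots {alpha_4, alpha_6, alpha_7} form a chain of 3 nodes with single edges (A_3), and {alpha_1, alpha_2, alpha_3, alpha_5, alpha_8, alpha_9} form a chain of 6 nodes with a double edge at one end; the terminal node there is the unique long simple root (C_6). A semisimple Lie algebra decomposes uniquely as the direct sum of simple ideals, one per connected component of its Dynkin diagram, so g ≅ A_3 ⊕ C_6 (dimension 15 + 78 = 93).

A_3 (sl(4)) + C_6 (sp(12))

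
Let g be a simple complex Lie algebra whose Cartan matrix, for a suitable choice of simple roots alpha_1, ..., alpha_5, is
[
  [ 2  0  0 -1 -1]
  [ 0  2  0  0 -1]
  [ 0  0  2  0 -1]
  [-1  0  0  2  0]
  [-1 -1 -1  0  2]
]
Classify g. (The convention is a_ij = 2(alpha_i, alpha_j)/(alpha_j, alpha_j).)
The matrix has rank 5 with 2's on the diagonal. Reading the off-diagonal entries as Dynkin edges (a single edge where a_ij = a_ji = -1; a double or triple edge where a_ij * a_ji = 2 or 3), the diagram is a chain of 3 nodes with a fork of two nodes at one end (D_5). One simple-root ordering that puts it in standard form is (alpha_4, alpha_1, alpha_5, alpha_2, alpha_3). So the algebra is type D_5, i.e. so(10).

D_5 (so(10))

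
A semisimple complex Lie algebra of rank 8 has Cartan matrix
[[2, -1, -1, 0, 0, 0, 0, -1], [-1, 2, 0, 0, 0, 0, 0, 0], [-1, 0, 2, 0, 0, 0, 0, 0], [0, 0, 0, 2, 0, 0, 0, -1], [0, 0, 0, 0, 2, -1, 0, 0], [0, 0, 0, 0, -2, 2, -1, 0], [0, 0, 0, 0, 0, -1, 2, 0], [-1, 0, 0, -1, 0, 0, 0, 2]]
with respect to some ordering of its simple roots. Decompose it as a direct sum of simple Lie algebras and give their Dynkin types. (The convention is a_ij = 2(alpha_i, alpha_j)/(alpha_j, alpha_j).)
The diagram associated to this matrix has two connected components: the simple roots {alpha_5, alpha_6, alpha_7} form a chain of 3 nodes with a double edge at one end; the terminal node there is the unique short simple root (B_3), and {alpha_1, alpha_2, alpha_3, alpha_4, alpha_8} form a chain of 3 nodes with a fork of two nodes at one end (D_5). A semisimple Lie algebra decomposes uniquely as the direct sum of simple ideals, one per connected component of its Dynkin diagram, so g ≅ B_3 ⊕ D_5 (dimension 21 + 45 = 66).

B_3 (so(7)) ⊕ D_5 (so(10))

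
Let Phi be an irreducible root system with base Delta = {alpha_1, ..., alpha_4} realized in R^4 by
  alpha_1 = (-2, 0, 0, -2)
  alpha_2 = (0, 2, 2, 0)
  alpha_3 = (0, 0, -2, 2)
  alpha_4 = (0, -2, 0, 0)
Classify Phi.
B_4 (so(9))

Compute the Cartan integers a_ij = 2(alpha_i, alpha_j)/(alpha_j, alpha_j); the resulting 4x4 Cartan matrix is
[[2, 0, -1, 0], [0, 2, -1, -2], [-1, -1, 2, 0], [0, -1, 0, 2]].
The roots have two lengths (squared-length ratio 2:1); the short ones are alpha_{4}. The associated Dynkin diagram is a chain of 4 nodes with a double edge at one end; the terminal node there is the unique short simple root (B_4), so the type is B_4 (the algebra so(9)).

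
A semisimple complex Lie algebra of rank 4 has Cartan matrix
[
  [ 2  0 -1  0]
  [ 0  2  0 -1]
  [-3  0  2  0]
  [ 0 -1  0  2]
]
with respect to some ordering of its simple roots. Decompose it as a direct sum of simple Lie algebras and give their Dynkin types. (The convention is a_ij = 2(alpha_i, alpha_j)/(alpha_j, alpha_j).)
The diagram associated to this matrix has two connected components: the simple roots {alpha_2, alpha_4} form a chain of 2 nodes with single edges (A_2), and {alpha_1, alpha_3} form two nodes joined by a triple edge (G_2). A semisimple Lie algebra decomposes uniquely as the direct sum of simple ideals, one per connected component of its Dynkin diagram, so g ≅ A_2 ⊕ G_2 (dimension 8 + 14 = 22).

A_2 (sl(3)) ⊕ G_2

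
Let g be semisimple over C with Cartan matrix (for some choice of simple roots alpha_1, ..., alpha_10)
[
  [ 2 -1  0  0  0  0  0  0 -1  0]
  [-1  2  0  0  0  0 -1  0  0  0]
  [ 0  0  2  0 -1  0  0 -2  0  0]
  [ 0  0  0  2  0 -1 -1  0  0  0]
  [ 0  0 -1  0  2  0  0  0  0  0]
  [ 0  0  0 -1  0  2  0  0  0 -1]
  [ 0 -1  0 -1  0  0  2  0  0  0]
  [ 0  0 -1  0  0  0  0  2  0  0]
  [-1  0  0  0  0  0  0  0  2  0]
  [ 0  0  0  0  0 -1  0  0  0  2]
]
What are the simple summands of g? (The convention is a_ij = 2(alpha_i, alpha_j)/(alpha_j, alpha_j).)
The diagram associated to this matrix has two connected components: the simple roots {alpha_1, alpha_2, alpha_4, alpha_6, alpha_7, alpha_9, alpha_10} form a chain of 7 nodes with single edges (A_7), and {alpha_3, alpha_5, alpha_8} form a chain of 3 nodes with a double edge at one end; the terminal node there is the unique short simple root (B_3). A semisimple Lie algebra decomposes uniquely as the direct sum of simple ideals, one per connected component of its Dynkin diagram, so g ≅ A_7 ⊕ B_3 (dimension 63 + 21 = 84).

A_7 ⊕ B_3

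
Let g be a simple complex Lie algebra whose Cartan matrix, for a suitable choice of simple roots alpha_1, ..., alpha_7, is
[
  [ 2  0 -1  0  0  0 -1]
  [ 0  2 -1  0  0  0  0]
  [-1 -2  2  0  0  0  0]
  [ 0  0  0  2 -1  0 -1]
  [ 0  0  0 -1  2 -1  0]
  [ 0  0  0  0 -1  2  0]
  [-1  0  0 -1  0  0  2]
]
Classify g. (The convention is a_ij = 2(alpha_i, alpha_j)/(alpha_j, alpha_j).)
The matrix has rank 7 with 2's on the diagonal. Reading the off-diagonal entries as Dynkin edges (a single edge where a_ij = a_ji = -1; a double or triple edge where a_ij * a_ji = 2 or 3), the diagram is a chain of 7 nodes with a double edge at one end; the terminal node there is the unique short simple root (B_7). One simple-root ordering that puts it in standard form is (alpha_6, alpha_5, alpha_4, alpha_7, alpha_1, alpha_3, alpha_2). So the algebra is type B_7, i.e. so(15).

B_7 (so(15))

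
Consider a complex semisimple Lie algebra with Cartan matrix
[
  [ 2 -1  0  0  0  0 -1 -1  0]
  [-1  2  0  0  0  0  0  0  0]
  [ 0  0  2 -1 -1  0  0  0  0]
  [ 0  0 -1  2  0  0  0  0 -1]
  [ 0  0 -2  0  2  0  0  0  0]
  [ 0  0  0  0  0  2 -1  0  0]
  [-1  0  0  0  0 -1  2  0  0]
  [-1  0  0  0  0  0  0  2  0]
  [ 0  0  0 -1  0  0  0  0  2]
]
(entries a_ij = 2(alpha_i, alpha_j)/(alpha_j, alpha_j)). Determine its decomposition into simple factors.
The diagram associated to this matrix has two connected components: the simple roots {alpha_3, alpha_4, alpha_5, alpha_9} form a chain of 4 nodes with a double edge at one end; the terminal node there is the unique long simple root (C_4), and {alpha_1, alpha_2, alpha_6, alpha_7, alpha_8} form a chain of 3 nodes with a fork of two nodes at one end (D_5). A semisimple Lie algebra decomposes uniquely as the direct sum of simple ideals, one per connected component of its Dynkin diagram, so g ≅ C_4 ⊕ D_5 (dimension 36 + 45 = 81).

C_4 (sp(8)) + D_5 (so(10))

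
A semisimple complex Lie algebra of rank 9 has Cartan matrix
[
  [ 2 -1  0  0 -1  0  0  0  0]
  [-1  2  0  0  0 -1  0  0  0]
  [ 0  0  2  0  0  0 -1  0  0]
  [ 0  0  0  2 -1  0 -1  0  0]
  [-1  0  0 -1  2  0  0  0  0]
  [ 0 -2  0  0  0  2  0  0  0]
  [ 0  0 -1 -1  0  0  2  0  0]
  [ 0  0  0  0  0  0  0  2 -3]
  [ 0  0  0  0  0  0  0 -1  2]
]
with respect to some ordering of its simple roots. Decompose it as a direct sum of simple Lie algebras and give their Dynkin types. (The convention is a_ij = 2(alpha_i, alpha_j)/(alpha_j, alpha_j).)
The diagram associated to this matrix has two connected components: the simple roots {alpha_1, alpha_2, alpha_3, alpha_4, alpha_5, alpha_6, alpha_7} form a chain of 7 nodes with a double edge at one end; the terminal node there is the unique long simple root (C_7), and {alpha_8, alpha_9} form two nodes joined by a triple edge (G_2). A semisimple Lie algebra decomposes uniquely as the direct sum of simple ideals, one per connected component of its Dynkin diagram, so g ≅ C_7 ⊕ G_2 (dimension 105 + 14 = 119).

C_7 ⊕ G_2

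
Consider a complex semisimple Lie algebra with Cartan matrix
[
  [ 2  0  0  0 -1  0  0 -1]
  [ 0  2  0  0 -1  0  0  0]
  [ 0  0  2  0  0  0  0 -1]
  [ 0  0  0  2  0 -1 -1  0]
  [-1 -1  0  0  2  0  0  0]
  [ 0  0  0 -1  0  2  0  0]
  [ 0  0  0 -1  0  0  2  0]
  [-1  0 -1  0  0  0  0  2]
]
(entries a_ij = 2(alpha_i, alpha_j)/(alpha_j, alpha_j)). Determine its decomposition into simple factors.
A_3 + A_5

The diagram associated to this matrix has two connected components: the simple roots {alpha_4, alpha_6, alpha_7} form a chain of 3 nodes with single edges (A_3), and {alpha_1, alpha_2, alpha_3, alpha_5, alpha_8} form a chain of 5 nodes with single edges (A_5). A semisimple Lie algebra decomposes uniquely as the direct sum of simple ideals, one per connected component of its Dynkin diagram, so g ≅ A_3 ⊕ A_5 (dimension 15 + 35 = 50).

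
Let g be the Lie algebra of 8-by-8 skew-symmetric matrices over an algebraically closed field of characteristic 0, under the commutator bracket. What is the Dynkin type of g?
D4

This is so(8) with 8 even, which has dimension 8(8-1)/2 = 28 and rank 8/2 = 4. In the classification of classical Lie algebras, the orthogonal algebra so(2n) in an even number of variables has type D_n; here n = 4, so the Dynkin diagram is a chain of 2 nodes with a fork of two nodes at one end (D_4). Hence the type is D_4.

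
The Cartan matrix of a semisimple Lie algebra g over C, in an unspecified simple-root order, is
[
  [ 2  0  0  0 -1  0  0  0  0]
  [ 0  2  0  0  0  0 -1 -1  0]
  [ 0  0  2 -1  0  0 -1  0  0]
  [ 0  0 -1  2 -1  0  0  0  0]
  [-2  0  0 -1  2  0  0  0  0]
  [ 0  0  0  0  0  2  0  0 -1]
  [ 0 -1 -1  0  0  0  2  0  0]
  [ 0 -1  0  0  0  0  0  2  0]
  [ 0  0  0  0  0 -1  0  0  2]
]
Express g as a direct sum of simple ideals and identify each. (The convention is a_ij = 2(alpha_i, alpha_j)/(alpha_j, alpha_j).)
A2 ⊕ B7

The diagram associated to this matrix has two connected components: the simple roots {alpha_6, alpha_9} form a chain of 2 nodes with single edges (A_2), and {alpha_1, alpha_2, alpha_3, alpha_4, alpha_5, alpha_7, alpha_8} form a chain of 7 nodes with a double edge at one end; the terminal node there is the unique short simple root (B_7). A semisimple Lie algebra decomposes uniquely as the direct sum of simple ideals, one per connected component of its Dynkin diagram, so g ≅ A_2 ⊕ B_7 (dimension 8 + 105 = 113).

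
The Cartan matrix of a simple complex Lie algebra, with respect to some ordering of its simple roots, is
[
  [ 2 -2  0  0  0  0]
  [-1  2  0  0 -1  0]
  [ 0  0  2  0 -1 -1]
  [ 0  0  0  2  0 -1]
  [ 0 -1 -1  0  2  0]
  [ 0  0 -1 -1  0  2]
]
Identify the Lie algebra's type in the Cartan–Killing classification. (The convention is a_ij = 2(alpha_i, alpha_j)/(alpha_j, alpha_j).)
C6

The matrix has rank 6 with 2's on the diagonal. Reading the off-diagonal entries as Dynkin edges (a single edge where a_ij = a_ji = -1; a double or triple edge where a_ij * a_ji = 2 or 3), the diagram is a chain of 6 nodes with a double edge at one end; the terminal node there is the unique long simple root (C_6). One simple-root ordering that puts it in standard form is (alpha_4, alpha_6, alpha_3, alpha_5, alpha_2, alpha_1). So the algebra is type C_6, i.e. sp(12).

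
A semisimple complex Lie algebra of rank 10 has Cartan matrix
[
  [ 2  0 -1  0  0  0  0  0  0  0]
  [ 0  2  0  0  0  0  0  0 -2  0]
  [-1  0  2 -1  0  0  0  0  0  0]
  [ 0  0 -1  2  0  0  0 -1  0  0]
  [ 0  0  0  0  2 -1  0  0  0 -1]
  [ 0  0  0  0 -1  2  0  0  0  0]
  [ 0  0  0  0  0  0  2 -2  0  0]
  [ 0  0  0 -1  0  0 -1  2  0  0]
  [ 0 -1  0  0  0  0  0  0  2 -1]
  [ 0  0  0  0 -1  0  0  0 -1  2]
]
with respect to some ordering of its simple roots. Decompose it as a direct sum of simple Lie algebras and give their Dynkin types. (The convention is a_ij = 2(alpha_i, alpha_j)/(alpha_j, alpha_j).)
type C_5 + type C_5

The diagram associated to this matrix has two connected components: the simple roots {alpha_1, alpha_3, alpha_4, alpha_7, alpha_8} form a chain of 5 nodes with a double edge at one end; the terminal node there is the unique long simple root (C_5), and {alpha_2, alpha_5, alpha_6, alpha_9, alpha_10} form a chain of 5 nodes with a double edge at one end; the terminal node there is the unique long simple root (C_5). A semisimple Lie algebra decomposes uniquely as the direct sum of simple ideals, one per connected component of its Dynkin diagram, so g ≅ C_5 ⊕ C_5 (dimension 55 + 55 = 110).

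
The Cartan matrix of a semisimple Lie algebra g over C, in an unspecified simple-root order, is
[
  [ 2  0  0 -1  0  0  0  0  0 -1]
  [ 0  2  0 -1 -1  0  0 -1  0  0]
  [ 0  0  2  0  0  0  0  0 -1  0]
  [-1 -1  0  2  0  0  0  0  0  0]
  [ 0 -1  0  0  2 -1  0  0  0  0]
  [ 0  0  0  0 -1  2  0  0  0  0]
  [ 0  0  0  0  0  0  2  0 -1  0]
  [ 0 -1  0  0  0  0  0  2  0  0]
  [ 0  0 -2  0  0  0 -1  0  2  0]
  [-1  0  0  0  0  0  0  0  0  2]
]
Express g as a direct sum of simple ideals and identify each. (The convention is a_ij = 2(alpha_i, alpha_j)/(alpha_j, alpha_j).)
The diagram associated to this matrix has two connected components: the simple roots {alpha_3, alpha_7, alpha_9} form a chain of 3 nodes with a double edge at one end; the terminal node there is the unique short simple root (B_3), and {alpha_1, alpha_2, alpha_4, alpha_5, alpha_6, alpha_8, alpha_10} form a chain of 6 nodes with one extra node attached to the third node from one end (E_7). A semisimple Lie algebra decomposes uniquely as the direct sum of simple ideals, one per connected component of its Dynkin diagram, so g ≅ B_3 ⊕ E_7 (dimension 21 + 133 = 154).

B3 ⊕ E7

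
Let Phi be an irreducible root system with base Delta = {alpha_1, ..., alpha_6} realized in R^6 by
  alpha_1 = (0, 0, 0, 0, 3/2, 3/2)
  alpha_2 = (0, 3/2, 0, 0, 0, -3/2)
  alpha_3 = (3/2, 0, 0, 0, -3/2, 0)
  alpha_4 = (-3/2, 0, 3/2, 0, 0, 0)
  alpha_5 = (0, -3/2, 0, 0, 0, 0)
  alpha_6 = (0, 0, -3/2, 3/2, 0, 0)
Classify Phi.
Compute the Cartan integers a_ij = 2(alpha_i, alpha_j)/(alpha_j, alpha_j); the resulting 6x6 Cartan matrix is
[[2, -1, -1, 0, 0, 0], [-1, 2, 0, 0, -2, 0], [-1, 0, 2, -1, 0, 0], [0, 0, -1, 2, 0, -1], [0, -1, 0, 0, 2, 0], [0, 0, 0, -1, 0, 2]].
The roots have two lengths (squared-length ratio 2:1); the short ones are alpha_{5}. The associated Dynkin diagram is a chain of 6 nodes with a double edge at one end; the terminal node there is the unique short simple root (B_6), so the type is B_6 (the algebra so(13)).

B6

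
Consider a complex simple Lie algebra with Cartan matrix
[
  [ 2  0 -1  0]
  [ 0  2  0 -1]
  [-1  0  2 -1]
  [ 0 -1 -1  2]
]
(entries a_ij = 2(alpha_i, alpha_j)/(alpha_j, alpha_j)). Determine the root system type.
A_4 (sl(5))

The matrix has rank 4 with 2's on the diagonal. Reading the off-diagonal entries as Dynkin edges (a single edge where a_ij = a_ji = -1; a double or triple edge where a_ij * a_ji = 2 or 3), the diagram is a chain of 4 nodes with single edges (A_4). One simple-root ordering that puts it in standard form is (alpha_2, alpha_4, alpha_3, alpha_1). So the algebra is type A_4, i.e. sl(5).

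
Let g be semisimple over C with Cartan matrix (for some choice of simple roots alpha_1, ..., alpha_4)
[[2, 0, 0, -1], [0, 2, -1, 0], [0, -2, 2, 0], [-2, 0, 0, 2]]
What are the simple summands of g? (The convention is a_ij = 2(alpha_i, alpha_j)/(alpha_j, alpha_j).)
B2 ⊕ B2

The diagram associated to this matrix has two connected components: the simple roots {alpha_2, alpha_3} form a chain of 2 nodes with a double edge at one end; the terminal node there is the unique short simple root (B_2), and {alpha_1, alpha_4} form a chain of 2 nodes with a double edge at one end; the terminal node there is the unique short simple root (B_2). A semisimple Lie algebra decomposes uniquely as the direct sum of simple ideals, one per connected component of its Dynkin diagram, so g ≅ B_2 ⊕ B_2 (dimension 10 + 10 = 20).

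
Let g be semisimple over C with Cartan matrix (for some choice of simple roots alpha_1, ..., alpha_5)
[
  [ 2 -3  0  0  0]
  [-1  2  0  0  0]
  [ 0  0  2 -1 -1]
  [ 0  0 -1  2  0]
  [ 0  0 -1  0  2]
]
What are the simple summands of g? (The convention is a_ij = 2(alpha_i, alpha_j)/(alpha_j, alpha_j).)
type A_3 ⊕ type G_2

The diagram associated to this matrix has two connected components: the simple roots {alpha_3, alpha_4, alpha_5} form a chain of 3 nodes with single edges (A_3), and {alpha_1, alpha_2} form two nodes joined by a triple edge (G_2). A semisimple Lie algebra decomposes uniquely as the direct sum of simple ideals, one per connected component of its Dynkin diagram, so g ≅ A_3 ⊕ G_2 (dimension 15 + 14 = 29).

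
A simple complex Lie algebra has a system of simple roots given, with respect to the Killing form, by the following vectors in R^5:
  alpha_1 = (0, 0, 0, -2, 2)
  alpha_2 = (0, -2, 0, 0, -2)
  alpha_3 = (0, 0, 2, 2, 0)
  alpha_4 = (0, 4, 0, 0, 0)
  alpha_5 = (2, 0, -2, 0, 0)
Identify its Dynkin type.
Compute the Cartan integers a_ij = 2(alpha_i, alpha_j)/(alpha_j, alpha_j); the resulting 5x5 Cartan matrix is
[[2, -1, -1, 0, 0], [-1, 2, 0, -1, 0], [-1, 0, 2, 0, -1], [0, -2, 0, 2, 0], [0, 0, -1, 0, 2]].
The roots have two lengths (squared-length ratio 2:1); the short ones are alpha_{1,2,3,5}. The associated Dynkin diagram is a chain of 5 nodes with a double edge at one end; the terminal node there is the unique long simple root (C_5), so the type is C_5 (the algebra sp(10)).

C_5 (sp(10))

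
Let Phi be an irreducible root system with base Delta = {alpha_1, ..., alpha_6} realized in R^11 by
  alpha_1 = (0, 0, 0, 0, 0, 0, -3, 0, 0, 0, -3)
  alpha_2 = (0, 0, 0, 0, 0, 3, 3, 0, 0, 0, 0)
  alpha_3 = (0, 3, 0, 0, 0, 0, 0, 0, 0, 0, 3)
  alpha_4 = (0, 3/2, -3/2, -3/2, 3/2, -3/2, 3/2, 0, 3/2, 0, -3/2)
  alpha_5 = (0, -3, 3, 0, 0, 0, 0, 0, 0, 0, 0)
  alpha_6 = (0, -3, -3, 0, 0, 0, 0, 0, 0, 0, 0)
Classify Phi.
type E_6

Compute the Cartan integers a_ij = 2(alpha_i, alpha_j)/(alpha_j, alpha_j); the resulting 6x6 Cartan matrix is
[[2, -1, -1, 0, 0, 0], [-1, 2, 0, 0, 0, 0], [-1, 0, 2, 0, -1, -1], [0, 0, 0, 2, -1, 0], [0, 0, -1, -1, 2, 0], [0, 0, -1, 0, 0, 2]].
All simple roots have the same length, so the diagram is simply laced. The associated Dynkin diagram is a chain of 5 nodes with one extra node attached to the third node from one end (E_6), so the type is E_6.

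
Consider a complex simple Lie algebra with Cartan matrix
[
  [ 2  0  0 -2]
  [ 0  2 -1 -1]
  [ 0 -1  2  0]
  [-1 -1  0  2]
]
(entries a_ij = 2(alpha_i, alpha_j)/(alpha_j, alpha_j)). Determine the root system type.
C4

The matrix has rank 4 with 2's on the diagonal. Reading the off-diagonal entries as Dynkin edges (a single edge where a_ij = a_ji = -1; a double or triple edge where a_ij * a_ji = 2 or 3), the diagram is a chain of 4 nodes with a double edge at one end; the terminal node there is the unique long simple root (C_4). One simple-root ordering that puts it in standard form is (alpha_3, alpha_2, alpha_4, alpha_1). So the algebra is type C_4, i.e. sp(8).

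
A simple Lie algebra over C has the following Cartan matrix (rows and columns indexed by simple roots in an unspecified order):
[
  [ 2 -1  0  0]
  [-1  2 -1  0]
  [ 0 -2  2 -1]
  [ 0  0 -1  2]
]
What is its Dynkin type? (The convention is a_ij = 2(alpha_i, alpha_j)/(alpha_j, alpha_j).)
F_4

The matrix has rank 4 with 2's on the diagonal. Reading the off-diagonal entries as Dynkin edges (a single edge where a_ij = a_ji = -1; a double or triple edge where a_ij * a_ji = 2 or 3), the diagram is a chain of 4 nodes with a double edge between the middle two (F_4). One simple-root ordering that puts it in standard form is (alpha_4, alpha_3, alpha_2, alpha_1). So the algebra is type F_4.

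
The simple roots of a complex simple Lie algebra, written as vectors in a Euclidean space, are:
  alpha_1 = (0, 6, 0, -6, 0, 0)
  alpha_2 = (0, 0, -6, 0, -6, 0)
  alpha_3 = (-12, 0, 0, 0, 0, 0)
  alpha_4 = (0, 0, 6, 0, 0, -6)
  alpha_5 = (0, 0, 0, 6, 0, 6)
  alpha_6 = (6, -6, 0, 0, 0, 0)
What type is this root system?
Compute the Cartan integers a_ij = 2(alpha_i, alpha_j)/(alpha_j, alpha_j); the resulting 6x6 Cartan matrix is
[[2, 0, 0, 0, -1, -1], [0, 2, 0, -1, 0, 0], [0, 0, 2, 0, 0, -2], [0, -1, 0, 2, -1, 0], [-1, 0, 0, -1, 2, 0], [-1, 0, -1, 0, 0, 2]].
The roots have two lengths (squared-length ratio 2:1); the short ones are alpha_{1,2,4,5,6}. The associated Dynkin diagram is a chain of 6 nodes with a double edge at one end; the terminal node there is the unique long simple root (C_6), so the type is C_6 (the algebra sp(12)).

C6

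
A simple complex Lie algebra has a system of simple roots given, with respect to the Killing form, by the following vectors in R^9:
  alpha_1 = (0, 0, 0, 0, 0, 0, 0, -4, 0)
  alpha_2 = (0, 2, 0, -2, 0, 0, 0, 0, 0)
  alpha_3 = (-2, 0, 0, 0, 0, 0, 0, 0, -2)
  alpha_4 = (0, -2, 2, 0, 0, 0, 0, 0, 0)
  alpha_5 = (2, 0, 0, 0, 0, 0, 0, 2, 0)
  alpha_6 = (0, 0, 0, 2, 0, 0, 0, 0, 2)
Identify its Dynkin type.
Compute the Cartan integers a_ij = 2(alpha_i, alpha_j)/(alpha_j, alpha_j); the resulting 6x6 Cartan matrix is
[[2, 0, 0, 0, -2, 0], [0, 2, 0, -1, 0, -1], [0, 0, 2, 0, -1, -1], [0, -1, 0, 2, 0, 0], [-1, 0, -1, 0, 2, 0], [0, -1, -1, 0, 0, 2]].
The roots have two lengths (squared-length ratio 2:1); the short ones are alpha_{2,3,4,5,6}. The associated Dynkin diagram is a chain of 6 nodes with a double edge at one end; the terminal node there is the unique long simple root (C_6), so the type is C_6 (the algebra sp(12)).

C_6 (sp(12))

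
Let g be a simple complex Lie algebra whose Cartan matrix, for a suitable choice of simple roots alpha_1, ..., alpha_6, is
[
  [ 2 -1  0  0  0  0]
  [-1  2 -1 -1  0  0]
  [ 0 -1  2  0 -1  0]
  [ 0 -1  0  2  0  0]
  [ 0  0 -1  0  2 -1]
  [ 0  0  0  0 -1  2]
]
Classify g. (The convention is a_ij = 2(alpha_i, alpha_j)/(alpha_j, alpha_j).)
D_6 (so(12))

The matrix has rank 6 with 2's on the diagonal. Reading the off-diagonal entries as Dynkin edges (a single edge where a_ij = a_ji = -1; a double or triple edge where a_ij * a_ji = 2 or 3), the diagram is a chain of 4 nodes with a fork of two nodes at one end (D_6). One simple-root ordering that puts it in standard form is (alpha_6, alpha_5, alpha_3, alpha_2, alpha_4, alpha_1). So the algebra is type D_6, i.e. so(12).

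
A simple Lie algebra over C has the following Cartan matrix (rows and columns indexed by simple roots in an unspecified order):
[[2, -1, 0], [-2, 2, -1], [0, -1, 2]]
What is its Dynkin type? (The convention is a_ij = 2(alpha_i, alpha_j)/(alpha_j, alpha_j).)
The matrix has rank 3 with 2's on the diagonal. Reading the off-diagonal entries as Dynkin edges (a single edge where a_ij = a_ji = -1; a double or triple edge where a_ij * a_ji = 2 or 3), the diagram is a chain of 3 nodes with a double edge at one end; the terminal node there is the unique short simple root (B_3). One simple-root ordering that puts it in standard form is (alpha_3, alpha_2, alpha_1). So the algebra is type B_3, i.e. so(7).

B_3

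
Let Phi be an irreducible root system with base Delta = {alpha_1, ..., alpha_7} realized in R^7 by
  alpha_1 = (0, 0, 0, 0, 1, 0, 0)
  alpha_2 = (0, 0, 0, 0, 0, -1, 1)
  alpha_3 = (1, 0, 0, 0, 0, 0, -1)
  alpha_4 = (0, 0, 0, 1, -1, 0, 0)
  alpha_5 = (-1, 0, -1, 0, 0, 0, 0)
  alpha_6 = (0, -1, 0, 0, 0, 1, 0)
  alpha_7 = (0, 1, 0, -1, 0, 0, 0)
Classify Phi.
Compute the Cartan integers a_ij = 2(alpha_i, alpha_j)/(alpha_j, alpha_j); the resulting 7x7 Cartan matrix is
[[2, 0, 0, -1, 0, 0, 0], [0, 2, -1, 0, 0, -1, 0], [0, -1, 2, 0, -1, 0, 0], [-2, 0, 0, 2, 0, 0, -1], [0, 0, -1, 0, 2, 0, 0], [0, -1, 0, 0, 0, 2, -1], [0, 0, 0, -1, 0, -1, 2]].
The roots have two lengths (squared-length ratio 2:1); the short ones are alpha_{1}. The associated Dynkin diagram is a chain of 7 nodes with a double edge at one end; the terminal node there is the unique short simple root (B_7), so the type is B_7 (the algebra so(15)).

B7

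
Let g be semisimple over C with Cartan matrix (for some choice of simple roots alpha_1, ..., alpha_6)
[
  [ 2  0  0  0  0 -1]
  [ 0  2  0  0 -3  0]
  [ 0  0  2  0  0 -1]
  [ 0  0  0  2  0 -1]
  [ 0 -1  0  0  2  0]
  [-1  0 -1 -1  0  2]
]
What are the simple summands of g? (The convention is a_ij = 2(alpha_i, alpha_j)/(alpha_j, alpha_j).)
D_4 (so(8)) + G_2

The diagram associated to this matrix has two connected components: the simple roots {alpha_1, alpha_3, alpha_4, alpha_6} form a chain of 2 nodes with a fork of two nodes at one end (D_4), and {alpha_2, alpha_5} form two nodes joined by a triple edge (G_2). A semisimple Lie algebra decomposes uniquely as the direct sum of simple ideals, one per connected component of its Dynkin diagram, so g ≅ D_4 ⊕ G_2 (dimension 28 + 14 = 42).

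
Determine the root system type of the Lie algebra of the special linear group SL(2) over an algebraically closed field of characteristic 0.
A_1 (sl(2))

This is sl(2), which has dimension 2^2 - 1 = 3 and rank 2 - 1 = 1 (a Cartan subalgebra is the diagonal traceless matrices). In the classification of classical Lie algebras, the special linear algebra sl(n+1) has type A_n; here n = 1, so the Dynkin diagram is a chain of 1 nodes with single edges (A_1). Hence the type is A_1.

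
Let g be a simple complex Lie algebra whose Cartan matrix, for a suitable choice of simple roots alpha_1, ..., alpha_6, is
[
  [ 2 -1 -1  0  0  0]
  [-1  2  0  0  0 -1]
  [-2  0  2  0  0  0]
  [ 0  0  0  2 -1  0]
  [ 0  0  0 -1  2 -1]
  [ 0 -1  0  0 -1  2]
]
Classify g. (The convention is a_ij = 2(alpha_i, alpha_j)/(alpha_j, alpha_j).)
The matrix has rank 6 with 2's on the diagonal. Reading the off-diagonal entries as Dynkin edges (a single edge where a_ij = a_ji = -1; a double or triple edge where a_ij * a_ji = 2 or 3), the diagram is a chain of 6 nodes with a double edge at one end; the terminal node there is the unique long simple root (C_6). One simple-root ordering that puts it in standard form is (alpha_4, alpha_5, alpha_6, alpha_2, alpha_1, alpha_3). So the algebra is type C_6, i.e. sp(12).

C_6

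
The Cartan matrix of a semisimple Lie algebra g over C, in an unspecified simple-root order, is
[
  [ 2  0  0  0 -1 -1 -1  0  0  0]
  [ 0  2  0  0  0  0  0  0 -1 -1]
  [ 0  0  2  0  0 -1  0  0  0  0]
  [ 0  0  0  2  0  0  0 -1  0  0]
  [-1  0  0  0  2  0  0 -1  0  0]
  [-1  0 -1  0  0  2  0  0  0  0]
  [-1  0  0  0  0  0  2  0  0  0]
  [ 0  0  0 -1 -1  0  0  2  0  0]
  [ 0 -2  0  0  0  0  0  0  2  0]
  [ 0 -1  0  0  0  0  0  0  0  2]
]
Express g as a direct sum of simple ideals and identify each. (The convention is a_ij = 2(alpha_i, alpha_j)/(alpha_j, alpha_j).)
The diagram associated to this matrix has two connected components: the simple roots {alpha_2, alpha_9, alpha_10} form a chain of 3 nodes with a double edge at one end; the terminal node there is the unique long simple root (C_3), and {alpha_1, alpha_3, alpha_4, alpha_5, alpha_6, alpha_7, alpha_8} form a chain of 6 nodes with one extra node attached to the third node from one end (E_7). A semisimple Lie algebra decomposes uniquely as the direct sum of simple ideals, one per connected component of its Dynkin diagram, so g ≅ C_3 ⊕ E_7 (dimension 21 + 133 = 154).

C_3 (sp(6)) + E_7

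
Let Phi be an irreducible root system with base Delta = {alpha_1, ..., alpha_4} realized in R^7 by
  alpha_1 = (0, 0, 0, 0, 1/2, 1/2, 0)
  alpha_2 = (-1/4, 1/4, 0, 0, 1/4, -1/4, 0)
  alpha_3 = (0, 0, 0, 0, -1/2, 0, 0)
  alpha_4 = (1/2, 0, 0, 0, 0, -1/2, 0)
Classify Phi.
Compute the Cartan integers a_ij = 2(alpha_i, alpha_j)/(alpha_j, alpha_j); the resulting 4x4 Cartan matrix is
[[2, 0, -2, -1], [0, 2, -1, 0], [-1, -1, 2, 0], [-1, 0, 0, 2]].
The roots have two lengths (squared-length ratio 2:1); the short ones are alpha_{2,3}. The associated Dynkin diagram is a chain of 4 nodes with a double edge between the middle two (F_4), so the type is F_4.

type F_4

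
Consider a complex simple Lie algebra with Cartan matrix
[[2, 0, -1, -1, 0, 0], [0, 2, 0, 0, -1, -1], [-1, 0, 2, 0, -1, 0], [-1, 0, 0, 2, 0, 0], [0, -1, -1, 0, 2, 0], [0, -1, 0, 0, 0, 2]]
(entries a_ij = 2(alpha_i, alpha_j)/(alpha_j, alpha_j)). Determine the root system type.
The matrix has rank 6 with 2's on the diagonal. Reading the off-diagonal entries as Dynkin edges (a single edge where a_ij = a_ji = -1; a double or triple edge where a_ij * a_ji = 2 or 3), the diagram is a chain of 6 nodes with single edges (A_6). One simple-root ordering that puts it in standard form is (alpha_4, alpha_1, alpha_3, alpha_5, alpha_2, alpha_6). So the algebra is type A_6, i.e. sl(7).

A6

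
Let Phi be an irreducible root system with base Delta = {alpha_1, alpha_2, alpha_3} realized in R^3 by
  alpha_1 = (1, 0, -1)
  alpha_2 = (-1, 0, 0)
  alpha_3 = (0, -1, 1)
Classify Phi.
Compute the Cartan integers a_ij = 2(alpha_i, alpha_j)/(alpha_j, alpha_j); the resulting 3x3 Cartan matrix is
[[2, -2, -1], [-1, 2, 0], [-1, 0, 2]].
The roots have two lengths (squared-length ratio 2:1); the short ones are alpha_{2}. The associated Dynkin diagram is a chain of 3 nodes with a double edge at one end; the terminal node there is the unique short simple root (B_3), so the type is B_3 (the algebra so(7)).

type B_3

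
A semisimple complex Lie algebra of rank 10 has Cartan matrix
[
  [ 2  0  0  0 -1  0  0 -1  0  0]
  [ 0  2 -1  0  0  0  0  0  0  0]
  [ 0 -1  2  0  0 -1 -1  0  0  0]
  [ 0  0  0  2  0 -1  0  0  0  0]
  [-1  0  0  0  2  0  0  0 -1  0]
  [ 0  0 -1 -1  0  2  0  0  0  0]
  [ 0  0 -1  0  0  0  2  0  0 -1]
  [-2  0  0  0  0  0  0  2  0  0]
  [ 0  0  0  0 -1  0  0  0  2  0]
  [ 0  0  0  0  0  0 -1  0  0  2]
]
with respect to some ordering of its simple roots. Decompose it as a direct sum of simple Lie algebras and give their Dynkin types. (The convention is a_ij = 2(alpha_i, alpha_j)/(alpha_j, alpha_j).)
The diagram associated to this matrix has two connected components: the simple roots {alpha_1, alpha_5, alpha_8, alpha_9} form a chain of 4 nodes with a double edge at one end; the terminal node there is the unique long simple root (C_4), and {alpha_2, alpha_3, alpha_4, alpha_6, alpha_7, alpha_10} form a chain of 5 nodes with one extra node attached to the third node from one end (E_6). A semisimple Lie algebra decomposes uniquely as the direct sum of simple ideals, one per connected component of its Dynkin diagram, so g ≅ C_4 ⊕ E_6 (dimension 36 + 78 = 114).

C_4 + E_6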